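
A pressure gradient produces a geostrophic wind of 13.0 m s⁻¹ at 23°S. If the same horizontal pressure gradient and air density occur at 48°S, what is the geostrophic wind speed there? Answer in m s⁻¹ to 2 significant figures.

6.8 m s⁻¹

With the same pressure gradient and density, V_g ∝ 1/f ∝ 1/sin φ.
V₂ = V₁ · sin φ₁ / sin φ₂ = 13.0 × sin 23° / sin 48°
V₂ = 13.0 × 0.3907/0.7431 = 6.8 m s⁻¹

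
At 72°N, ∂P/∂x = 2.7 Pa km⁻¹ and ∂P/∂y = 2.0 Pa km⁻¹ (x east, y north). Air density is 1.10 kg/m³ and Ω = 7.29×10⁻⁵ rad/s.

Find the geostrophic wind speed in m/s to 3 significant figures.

22.0 m/s

Coriolis parameter at 72°N:
f = 2Ω sin φ = 2 × 7.29×10⁻⁵ × sin 72° = 1.39×10⁻⁴ s⁻¹
Component geostrophic relations (x east, y north):
u_g = −(1/(fρ)) ∂P/∂y,  v_g = (1/(fρ)) ∂P/∂x
u_g = −(2.0×10⁻³)/(1.39×10⁻⁴ × 1.10) = −13.1 m/s;  v_g = (2.7×10⁻³)/(1.39×10⁻⁴ × 1.10) = 17.7 m/s
|V_g| = √(u_g² + v_g²) = 22.0 m/s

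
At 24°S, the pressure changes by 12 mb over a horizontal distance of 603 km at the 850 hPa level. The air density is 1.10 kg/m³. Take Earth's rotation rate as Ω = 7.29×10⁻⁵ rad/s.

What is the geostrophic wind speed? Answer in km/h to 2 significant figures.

Coriolis parameter at 24°S:
f = 2Ω sin φ = 2 × 7.29×10⁻⁵ × sin 24° = 5.93×10⁻⁵ s⁻¹
Pressure gradient: |∂P/∂n| = 1200 Pa / 603000 m = 1.99×10⁻³ Pa/m
Geostrophic balance (pressure-gradient force = Coriolis force):
V_g = (1/(fρ)) |∂P/∂n| = 1.99×10⁻³ / (5.93×10⁻⁵ × 1.10) = 30.5 m/s
Converting: 30.5 m/s × 3.6 = 110 km/h

110 km/h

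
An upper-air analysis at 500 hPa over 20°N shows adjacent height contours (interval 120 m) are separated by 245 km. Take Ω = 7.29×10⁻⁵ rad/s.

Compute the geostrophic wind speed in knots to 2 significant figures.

190 knots

Coriolis parameter at 20°N:
f = 2Ω sin φ = 2 × 7.29×10⁻⁵ × sin 20° = 4.99×10⁻⁵ s⁻¹
Height gradient: |∂Z/∂n| = 120 m / 245000 m = 4.90×10⁻⁴
On a pressure surface, geostrophic balance gives V_g = (g/f)|∂Z/∂n|:
V_g = 9.81 × 4.90×10⁻⁴ / 4.99×10⁻⁵ = 96.4 m/s
Converting: 96.4 m/s × 1.944 = 190 knots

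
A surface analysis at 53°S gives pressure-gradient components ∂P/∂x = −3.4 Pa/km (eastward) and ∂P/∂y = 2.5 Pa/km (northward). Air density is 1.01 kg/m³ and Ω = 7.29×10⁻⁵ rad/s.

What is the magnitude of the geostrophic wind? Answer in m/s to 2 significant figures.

Coriolis parameter at 53°S:
f = 2Ω sin φ = 2 × 7.29×10⁻⁵ × sin 53° = 1.16×10⁻⁴ s⁻¹
In the Southern Hemisphere f is negative: f = −1.16×10⁻⁴ s⁻¹.
Component geostrophic relations (x east, y north):
u_g = −(1/(fρ)) ∂P/∂y,  v_g = (1/(fρ)) ∂P/∂x
u_g = −(2.5×10⁻³)/(−1.16×10⁻⁴ × 1.01) = 21.3 m/s;  v_g = (−3.4×10⁻³)/(−1.16×10⁻⁴ × 1.01) = 28.9 m/s
|V_g| = √(u_g² + v_g²) = 35.9 m/s

36 m/s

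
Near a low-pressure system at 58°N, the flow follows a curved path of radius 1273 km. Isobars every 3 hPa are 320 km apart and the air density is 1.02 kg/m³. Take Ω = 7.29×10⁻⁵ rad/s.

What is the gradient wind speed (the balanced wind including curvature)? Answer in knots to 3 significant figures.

Coriolis parameter at 58°N:
f = 2Ω sin φ = 2 × 7.29×10⁻⁵ × sin 58° = 1.24×10⁻⁴ s⁻¹
Pressure gradient: |∂P/∂n| = 300 Pa / 320000 m = 9.38×10⁻⁴ Pa/m
Geostrophic speed: V_g = |∂P/∂n|/(fρ) = 9.38×10⁻⁴/(1.24×10⁻⁴ × 1.02) = 7.43 m/s
Around a low, centrifugal force acts outward with Coriolis, so pressure-gradient force balances both:
(1/ρ)|∂P/∂n| = fV + V²/R  →  V² + fR·V − fR·V_g = 0
With fR = 1.24×10⁻⁴ × 1273×10³ m = 157 m/s:
V = [−fR + √((fR)² + 4 fR V_g)]/2 = [−157 + √(157² + 4×157×7.43)]/2 = 7.11 m/s
Subgeostrophic (V < V_g = 7.43 m/s), as expected around a low.
Converting: 7.11 m/s × 1.944 = 13.8 knots

13.8 knots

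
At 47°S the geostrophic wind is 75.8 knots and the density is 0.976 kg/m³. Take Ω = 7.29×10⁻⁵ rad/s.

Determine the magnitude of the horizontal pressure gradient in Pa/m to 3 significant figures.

4.06×10⁻³ Pa/m

Coriolis parameter at 47°S:
f = 2Ω sin φ = 2 × 7.29×10⁻⁵ × sin 47° = 1.07×10⁻⁴ s⁻¹
Wind speed in SI: 75.8 knots = 39.0 m/s
Geostrophic balance rearranged: |∂P/∂n| = f ρ V_g
|∂P/∂n| = 1.07×10⁻⁴ × 0.976 × 39.0 = 4.06×10⁻³ Pa/m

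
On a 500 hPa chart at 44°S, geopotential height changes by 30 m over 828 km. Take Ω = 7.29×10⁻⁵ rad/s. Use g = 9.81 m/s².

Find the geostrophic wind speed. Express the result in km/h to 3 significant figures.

Coriolis parameter at 44°S:
f = 2Ω sin φ = 2 × 7.29×10⁻⁵ × sin 44° = 1.01×10⁻⁴ s⁻¹
Height gradient: |∂Z/∂n| = 30 m / 828000 m = 3.62×10⁻⁵
On a pressure surface, geostrophic balance gives V_g = (g/f)|∂Z/∂n|:
V_g = 9.81 × 3.62×10⁻⁵ / 1.01×10⁻⁴ = 3.51 m/s
Converting: 3.51 m/s × 3.6 = 12.6 km/h

12.6 km/h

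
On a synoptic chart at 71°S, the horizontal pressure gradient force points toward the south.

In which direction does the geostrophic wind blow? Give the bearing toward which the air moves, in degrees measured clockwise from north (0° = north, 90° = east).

090°

The pressure-gradient force points toward the south (bearing 180°).
Geostrophic balance: in the Southern Hemisphere the Coriolis force deflects motion to the left, so the geostrophic wind blows 90° to the left of the pressure-gradient force (low pressure on the right).
Rotating 180° by 90° counterclockwise gives 090° — the wind blows toward the east.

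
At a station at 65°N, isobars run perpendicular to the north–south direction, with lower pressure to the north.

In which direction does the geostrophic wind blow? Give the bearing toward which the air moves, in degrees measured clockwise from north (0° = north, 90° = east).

090°

The pressure-gradient force points toward the north (bearing 000°).
Geostrophic balance: in the Northern Hemisphere the Coriolis force deflects motion to the right, so the geostrophic wind blows 90° to the right of the pressure-gradient force (low pressure on the left).
Rotating 000° by 90° clockwise gives 090° — the wind blows toward the east.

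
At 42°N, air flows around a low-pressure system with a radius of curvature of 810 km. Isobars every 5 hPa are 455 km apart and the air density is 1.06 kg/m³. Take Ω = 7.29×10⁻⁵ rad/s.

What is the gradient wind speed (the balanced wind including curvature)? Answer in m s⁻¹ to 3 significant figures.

9.49 m s⁻¹

Coriolis parameter at 42°N:
f = 2Ω sin φ = 2 × 7.29×10⁻⁵ × sin 42° = 9.76×10⁻⁵ s⁻¹
Pressure gradient: |∂P/∂n| = 500 Pa / 455000 m = 1.10×10⁻³ Pa/m
Geostrophic speed: V_g = |∂P/∂n|/(fρ) = 1.10×10⁻³/(9.76×10⁻⁵ × 1.06) = 10.6 m/s
Around a low, centrifugal force acts outward with Coriolis, so pressure-gradient force balances both:
(1/ρ)|∂P/∂n| = fV + V²/R  →  V² + fR·V − fR·V_g = 0
With fR = 9.76×10⁻⁵ × 810×10³ m = 79.0 m/s:
V = [−fR + √((fR)² + 4 fR V_g)]/2 = [−79.0 + √(79.0² + 4×79.0×10.6)]/2 = 9.49 m/s
Subgeostrophic (V < V_g = 10.6 m/s), as expected around a low.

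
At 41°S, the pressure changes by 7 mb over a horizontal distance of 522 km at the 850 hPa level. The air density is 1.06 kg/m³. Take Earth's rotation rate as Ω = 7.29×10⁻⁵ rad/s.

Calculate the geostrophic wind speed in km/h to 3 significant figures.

Coriolis parameter at 41°S:
f = 2Ω sin φ = 2 × 7.29×10⁻⁵ × sin 41° = 9.57×10⁻⁵ s⁻¹
Pressure gradient: |∂P/∂n| = 700 Pa / 522000 m = 1.34×10⁻³ Pa/m
Geostrophic balance (pressure-gradient force = Coriolis force):
V_g = (1/(fρ)) |∂P/∂n| = 1.34×10⁻³ / (9.57×10⁻⁵ × 1.06) = 13.2 m/s
Converting: 13.2 m/s × 3.6 = 47.6 km/h

47.6 km/h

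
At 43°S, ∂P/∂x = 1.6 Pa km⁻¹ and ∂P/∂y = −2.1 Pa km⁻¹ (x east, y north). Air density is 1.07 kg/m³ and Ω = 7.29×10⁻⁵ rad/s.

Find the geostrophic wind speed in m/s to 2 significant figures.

25 m/s

Coriolis parameter at 43°S:
f = 2Ω sin φ = 2 × 7.29×10⁻⁵ × sin 43° = 9.94×10⁻⁵ s⁻¹
In the Southern Hemisphere f is negative: f = −9.94×10⁻⁵ s⁻¹.
Component geostrophic relations (x east, y north):
u_g = −(1/(fρ)) ∂P/∂y,  v_g = (1/(fρ)) ∂P/∂x
u_g = −(−2.1×10⁻³)/(−9.94×10⁻⁵ × 1.07) = −19.7 m/s;  v_g = (1.6×10⁻³)/(−9.94×10⁻⁵ × 1.07) = −15.0 m/s
|V_g| = √(u_g² + v_g²) = 24.8 m/s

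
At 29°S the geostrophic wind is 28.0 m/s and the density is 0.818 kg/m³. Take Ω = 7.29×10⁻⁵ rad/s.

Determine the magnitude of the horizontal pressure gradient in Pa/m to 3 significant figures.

1.62×10⁻³ Pa/m

Coriolis parameter at 29°S:
f = 2Ω sin φ = 2 × 7.29×10⁻⁵ × sin 29° = 7.07×10⁻⁵ s⁻¹
Geostrophic balance rearranged: |∂P/∂n| = f ρ V_g
|∂P/∂n| = 7.07×10⁻⁵ × 0.818 × 28.0 = 1.62×10⁻³ Pa/m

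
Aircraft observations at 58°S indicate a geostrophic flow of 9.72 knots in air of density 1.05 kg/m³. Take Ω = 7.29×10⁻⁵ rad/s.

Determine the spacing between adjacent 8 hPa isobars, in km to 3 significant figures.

1230 km

Coriolis parameter at 58°S:
f = 2Ω sin φ = 2 × 7.29×10⁻⁵ × sin 58° = 1.24×10⁻⁴ s⁻¹
Wind speed in SI: 9.72 knots = 5.00 m/s
Geostrophic balance rearranged: |∂P/∂n| = f ρ V_g
|∂P/∂n| = 1.24×10⁻⁴ × 1.05 × 5.00 = 6.49×10⁻⁴ Pa/m
Isobar spacing: Δn = ΔP/|∂P/∂n| = 800 Pa / 6.49×10⁻⁴ Pa/m = 1232305 m ≈ 1230 km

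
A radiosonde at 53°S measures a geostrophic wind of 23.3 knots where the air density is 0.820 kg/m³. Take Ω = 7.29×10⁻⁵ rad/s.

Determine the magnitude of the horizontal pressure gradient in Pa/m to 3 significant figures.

Coriolis parameter at 53°S:
f = 2Ω sin φ = 2 × 7.29×10⁻⁵ × sin 53° = 1.16×10⁻⁴ s⁻¹
Wind speed in SI: 23.3 knots = 12.0 m/s
Geostrophic balance rearranged: |∂P/∂n| = f ρ V_g
|∂P/∂n| = 1.16×10⁻⁴ × 0.820 × 12.0 = 1.14×10⁻³ Pa/m

1.14×10⁻³ Pa/m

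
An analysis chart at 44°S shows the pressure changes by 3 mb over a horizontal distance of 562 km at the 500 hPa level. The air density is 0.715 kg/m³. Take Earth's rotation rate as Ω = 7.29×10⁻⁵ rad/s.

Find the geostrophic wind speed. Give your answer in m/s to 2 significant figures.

7.4 m/s

Coriolis parameter at 44°S:
f = 2Ω sin φ = 2 × 7.29×10⁻⁵ × sin 44° = 1.01×10⁻⁴ s⁻¹
Pressure gradient: |∂P/∂n| = 300 Pa / 562000 m = 5.34×10⁻⁴ Pa/m
Geostrophic balance (pressure-gradient force = Coriolis force):
V_g = (1/(fρ)) |∂P/∂n| = 5.34×10⁻⁴ / (1.01×10⁻⁴ × 0.715) = 7.37 m/s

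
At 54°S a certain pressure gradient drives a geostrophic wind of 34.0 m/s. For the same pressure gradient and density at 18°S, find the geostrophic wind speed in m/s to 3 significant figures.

89.0 m/s

With the same pressure gradient and density, V_g ∝ 1/f ∝ 1/sin φ.
V₂ = V₁ · sin φ₁ / sin φ₂ = 34.0 × sin 54° / sin 18°
V₂ = 34.0 × 0.8090/0.3090 = 89.0 m/s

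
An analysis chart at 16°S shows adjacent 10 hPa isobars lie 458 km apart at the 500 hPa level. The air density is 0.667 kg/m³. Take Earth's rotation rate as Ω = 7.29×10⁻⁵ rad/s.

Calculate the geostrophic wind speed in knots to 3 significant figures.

158 knots

Coriolis parameter at 16°S:
f = 2Ω sin φ = 2 × 7.29×10⁻⁵ × sin 16° = 4.02×10⁻⁵ s⁻¹
Pressure gradient: |∂P/∂n| = 1000 Pa / 458000 m = 2.18×10⁻³ Pa/m
Geostrophic balance (pressure-gradient force = Coriolis force):
V_g = (1/(fρ)) |∂P/∂n| = 2.18×10⁻³ / (4.02×10⁻⁵ × 0.667) = 81.5 m/s
Converting: 81.5 m/s × 1.944 = 158 knots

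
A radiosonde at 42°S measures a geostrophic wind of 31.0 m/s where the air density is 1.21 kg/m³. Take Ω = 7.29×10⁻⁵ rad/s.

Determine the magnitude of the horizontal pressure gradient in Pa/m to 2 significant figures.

3.7×10⁻³ Pa/m

Coriolis parameter at 42°S:
f = 2Ω sin φ = 2 × 7.29×10⁻⁵ × sin 42° = 9.76×10⁻⁵ s⁻¹
Geostrophic balance rearranged: |∂P/∂n| = f ρ V_g
|∂P/∂n| = 9.76×10⁻⁵ × 1.21 × 31.0 = 3.66×10⁻³ Pa/m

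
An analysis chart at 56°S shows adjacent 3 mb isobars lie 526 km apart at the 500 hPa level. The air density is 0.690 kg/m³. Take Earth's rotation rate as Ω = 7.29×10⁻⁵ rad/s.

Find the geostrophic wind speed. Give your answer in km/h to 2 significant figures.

Coriolis parameter at 56°S:
f = 2Ω sin φ = 2 × 7.29×10⁻⁵ × sin 56° = 1.21×10⁻⁴ s⁻¹
Pressure gradient: |∂P/∂n| = 300 Pa / 526000 m = 5.70×10⁻⁴ Pa/m
Geostrophic balance (pressure-gradient force = Coriolis force):
V_g = (1/(fρ)) |∂P/∂n| = 5.70×10⁻⁴ / (1.21×10⁻⁴ × 0.690) = 6.84 m/s
Converting: 6.84 m/s × 3.6 = 25 km/h

25 km/h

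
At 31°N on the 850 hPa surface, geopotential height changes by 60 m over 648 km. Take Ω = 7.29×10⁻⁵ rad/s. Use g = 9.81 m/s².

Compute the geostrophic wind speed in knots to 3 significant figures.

Coriolis parameter at 31°N:
f = 2Ω sin φ = 2 × 7.29×10⁻⁵ × sin 31° = 7.51×10⁻⁵ s⁻¹
Height gradient: |∂Z/∂n| = 60 m / 648000 m = 9.26×10⁻⁵
On a pressure surface, geostrophic balance gives V_g = (g/f)|∂Z/∂n|:
V_g = 9.81 × 9.26×10⁻⁵ / 7.51×10⁻⁵ = 12.1 m/s
Converting: 12.1 m/s × 1.944 = 23.5 knots

23.5 knots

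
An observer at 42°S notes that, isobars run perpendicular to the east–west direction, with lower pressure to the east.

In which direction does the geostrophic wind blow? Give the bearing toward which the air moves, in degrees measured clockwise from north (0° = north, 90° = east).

000°

The pressure-gradient force points toward the east (bearing 090°).
Geostrophic balance: in the Southern Hemisphere the Coriolis force deflects motion to the left, so the geostrophic wind blows 90° to the left of the pressure-gradient force (low pressure on the right).
Rotating 090° by 90° counterclockwise gives 000° — the wind blows toward the north.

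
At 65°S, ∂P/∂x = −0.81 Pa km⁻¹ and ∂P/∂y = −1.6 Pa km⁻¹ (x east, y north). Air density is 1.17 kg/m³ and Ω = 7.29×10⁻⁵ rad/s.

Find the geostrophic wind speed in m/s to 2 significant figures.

12 m/s

Coriolis parameter at 65°S:
f = 2Ω sin φ = 2 × 7.29×10⁻⁵ × sin 65° = 1.32×10⁻⁴ s⁻¹
In the Southern Hemisphere f is negative: f = −1.32×10⁻⁴ s⁻¹.
Component geostrophic relations (x east, y north):
u_g = −(1/(fρ)) ∂P/∂y,  v_g = (1/(fρ)) ∂P/∂x
u_g = −(−1.6×10⁻³)/(−1.32×10⁻⁴ × 1.17) = −10.3 m/s;  v_g = (−0.81×10⁻³)/(−1.32×10⁻⁴ × 1.17) = 5.24 m/s
|V_g| = √(u_g² + v_g²) = 11.6 m/s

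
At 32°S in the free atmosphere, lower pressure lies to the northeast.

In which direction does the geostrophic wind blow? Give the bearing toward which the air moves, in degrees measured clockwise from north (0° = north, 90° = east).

The pressure-gradient force points toward the northeast (bearing 045°).
Geostrophic balance: in the Southern Hemisphere the Coriolis force deflects motion to the left, so the geostrophic wind blows 90° to the left of the pressure-gradient force (low pressure on the right).
Rotating 045° by 90° counterclockwise gives 315° — the wind blows toward the northwest.

315°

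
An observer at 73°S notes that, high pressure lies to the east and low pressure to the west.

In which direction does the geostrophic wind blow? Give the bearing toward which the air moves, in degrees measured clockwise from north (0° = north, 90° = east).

180°

The pressure-gradient force points toward the west (bearing 270°).
Geostrophic balance: in the Southern Hemisphere the Coriolis force deflects motion to the left, so the geostrophic wind blows 90° to the left of the pressure-gradient force (low pressure on the right).
Rotating 270° by 90° counterclockwise gives 180° — the wind blows toward the south.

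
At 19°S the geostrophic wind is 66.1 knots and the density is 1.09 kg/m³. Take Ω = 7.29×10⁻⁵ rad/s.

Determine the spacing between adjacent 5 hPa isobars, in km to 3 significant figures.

Coriolis parameter at 19°S:
f = 2Ω sin φ = 2 × 7.29×10⁻⁵ × sin 19° = 4.75×10⁻⁵ s⁻¹
Wind speed in SI: 66.1 knots = 34.0 m/s
Geostrophic balance rearranged: |∂P/∂n| = f ρ V_g
|∂P/∂n| = 4.75×10⁻⁵ × 1.09 × 34.0 = 1.76×10⁻³ Pa/m
Isobar spacing: Δn = ΔP/|∂P/∂n| = 500 Pa / 1.76×10⁻³ Pa/m = 284187 m ≈ 284 km

284 km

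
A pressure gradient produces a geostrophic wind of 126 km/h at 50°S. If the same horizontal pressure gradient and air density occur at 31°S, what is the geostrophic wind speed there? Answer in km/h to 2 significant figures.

With the same pressure gradient and density, V_g ∝ 1/f ∝ 1/sin φ.
V₂ = V₁ · sin φ₁ / sin φ₂ = 126 × sin 50° / sin 31°
V₂ = 126 × 0.7660/0.5150 = 190 km/h

190 km/h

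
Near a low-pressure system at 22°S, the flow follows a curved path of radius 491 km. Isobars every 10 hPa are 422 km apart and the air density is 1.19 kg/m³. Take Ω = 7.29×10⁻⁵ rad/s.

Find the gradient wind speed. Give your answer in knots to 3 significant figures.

40.1 knots

Coriolis parameter at 22°S:
f = 2Ω sin φ = 2 × 7.29×10⁻⁵ × sin 22° = 5.46×10⁻⁵ s⁻¹
Pressure gradient: |∂P/∂n| = 1000 Pa / 422000 m = 2.37×10⁻³ Pa/m
Geostrophic speed: V_g = |∂P/∂n|/(fρ) = 2.37×10⁻³/(5.46×10⁻⁵ × 1.19) = 36.5 m/s
Around a low, centrifugal force acts outward with Coriolis, so pressure-gradient force balances both:
(1/ρ)|∂P/∂n| = fV + V²/R  →  V² + fR·V − fR·V_g = 0
With fR = 5.46×10⁻⁵ × 491×10³ m = 26.8 m/s:
V = [−fR + √((fR)² + 4 fR V_g)]/2 = [−26.8 + √(26.8² + 4×26.8×36.5)]/2 = 20.6 m/s
Subgeostrophic (V < V_g = 36.5 m/s), as expected around a low.
Converting: 20.6 m/s × 1.944 = 40.1 knots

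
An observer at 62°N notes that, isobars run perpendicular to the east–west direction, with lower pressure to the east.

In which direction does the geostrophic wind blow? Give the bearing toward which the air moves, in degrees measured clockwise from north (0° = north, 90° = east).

The pressure-gradient force points toward the east (bearing 090°).
Geostrophic balance: in the Northern Hemisphere the Coriolis force deflects motion to the right, so the geostrophic wind blows 90° to the right of the pressure-gradient force (low pressure on the left).
Rotating 090° by 90° clockwise gives 180° — the wind blows toward the south.

180°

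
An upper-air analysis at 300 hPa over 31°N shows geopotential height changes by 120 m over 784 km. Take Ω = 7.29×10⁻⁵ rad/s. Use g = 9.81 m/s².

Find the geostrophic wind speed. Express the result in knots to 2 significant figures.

39 knots

Coriolis parameter at 31°N:
f = 2Ω sin φ = 2 × 7.29×10⁻⁵ × sin 31° = 7.51×10⁻⁵ s⁻¹
Height gradient: |∂Z/∂n| = 120 m / 784000 m = 1.53×10⁻⁴
On a pressure surface, geostrophic balance gives V_g = (g/f)|∂Z/∂n|:
V_g = 9.81 × 1.53×10⁻⁴ / 7.51×10⁻⁵ = 20.0 m/s
Converting: 20.0 m/s × 1.944 = 39 knots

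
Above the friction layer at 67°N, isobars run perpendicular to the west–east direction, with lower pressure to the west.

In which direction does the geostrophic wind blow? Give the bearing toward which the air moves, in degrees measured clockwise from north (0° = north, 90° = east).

The pressure-gradient force points toward the west (bearing 270°).
Geostrophic balance: in the Northern Hemisphere the Coriolis force deflects motion to the right, so the geostrophic wind blows 90° to the right of the pressure-gradient force (low pressure on the left).
Rotating 270° by 90° clockwise gives 000° — the wind blows toward the north.

000°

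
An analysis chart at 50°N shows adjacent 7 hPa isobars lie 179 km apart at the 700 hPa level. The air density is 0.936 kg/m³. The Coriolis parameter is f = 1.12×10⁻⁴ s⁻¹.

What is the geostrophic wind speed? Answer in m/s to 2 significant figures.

Pressure gradient: |∂P/∂n| = 700 Pa / 179000 m = 3.91×10⁻³ Pa/m
Geostrophic balance (pressure-gradient force = Coriolis force):
V_g = (1/(fρ)) |∂P/∂n| = 3.91×10⁻³ / (1.12×10⁻⁴ × 0.936) = 37.3 m/s

37 m/s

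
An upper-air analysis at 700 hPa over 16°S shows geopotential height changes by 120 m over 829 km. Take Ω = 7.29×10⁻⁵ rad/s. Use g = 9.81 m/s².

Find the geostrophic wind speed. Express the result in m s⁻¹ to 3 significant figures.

35.3 m s⁻¹

Coriolis parameter at 16°S:
f = 2Ω sin φ = 2 × 7.29×10⁻⁵ × sin 16° = 4.02×10⁻⁵ s⁻¹
Height gradient: |∂Z/∂n| = 120 m / 829000 m = 1.45×10⁻⁴
On a pressure surface, geostrophic balance gives V_g = (g/f)|∂Z/∂n|:
V_g = 9.81 × 1.45×10⁻⁴ / 4.02×10⁻⁵ = 35.3 m/s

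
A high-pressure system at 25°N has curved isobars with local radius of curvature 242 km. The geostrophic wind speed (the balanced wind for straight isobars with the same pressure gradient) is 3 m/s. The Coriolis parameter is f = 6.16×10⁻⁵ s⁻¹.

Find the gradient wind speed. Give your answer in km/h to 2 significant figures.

Around a high, pressure-gradient force acts outward with centrifugal, so Coriolis balances both:
fV = (1/ρ)|∂P/∂n| + V²/R  →  V² − fR·V + fR·V_g = 0
With fR = 6.16×10⁻⁵ × 242×10³ m = 14.9 m/s:
V = [fR − √((fR)² − 4 fR V_g)]/2 = [14.9 − √(14.9² − 4×14.9×3)]/2 = 4.16 m/s
Supergeostrophic (V > V_g = 3 m/s), as expected around a high.
Converting: 4.16 m/s × 3.6 = 15 km/h

15 km/h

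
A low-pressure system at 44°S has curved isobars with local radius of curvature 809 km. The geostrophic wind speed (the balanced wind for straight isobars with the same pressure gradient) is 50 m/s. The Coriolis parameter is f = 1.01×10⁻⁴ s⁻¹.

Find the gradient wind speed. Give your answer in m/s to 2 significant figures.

35 m/s

Around a low, centrifugal force acts outward with Coriolis, so pressure-gradient force balances both:
(1/ρ)|∂P/∂n| = fV + V²/R  →  V² + fR·V − fR·V_g = 0
With fR = 1.01×10⁻⁴ × 809×10³ m = 81.7 m/s:
V = [−fR + √((fR)² + 4 fR V_g)]/2 = [−81.7 + √(81.7² + 4×81.7×50)]/2 = 35 m/s
Subgeostrophic (V < V_g = 50 m/s), as expected around a low.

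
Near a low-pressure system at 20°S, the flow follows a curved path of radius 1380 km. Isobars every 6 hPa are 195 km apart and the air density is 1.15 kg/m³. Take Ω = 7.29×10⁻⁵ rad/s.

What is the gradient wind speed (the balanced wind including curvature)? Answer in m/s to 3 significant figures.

Coriolis parameter at 20°S:
f = 2Ω sin φ = 2 × 7.29×10⁻⁵ × sin 20° = 4.99×10⁻⁵ s⁻¹
Pressure gradient: |∂P/∂n| = 600 Pa / 195000 m = 3.08×10⁻³ Pa/m
Geostrophic speed: V_g = |∂P/∂n|/(fρ) = 3.08×10⁻³/(4.99×10⁻⁵ × 1.15) = 53.7 m/s
Around a low, centrifugal force acts outward with Coriolis, so pressure-gradient force balances both:
(1/ρ)|∂P/∂n| = fV + V²/R  →  V² + fR·V − fR·V_g = 0
With fR = 4.99×10⁻⁵ × 1380×10³ m = 68.8 m/s:
V = [−fR + √((fR)² + 4 fR V_g)]/2 = [−68.8 + √(68.8² + 4×68.8×53.7)]/2 = 35.4 m/s
Subgeostrophic (V < V_g = 53.7 m/s), as expected around a low.

35.4 m/s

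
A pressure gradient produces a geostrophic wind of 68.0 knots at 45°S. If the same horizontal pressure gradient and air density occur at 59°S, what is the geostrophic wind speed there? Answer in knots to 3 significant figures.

56.1 knots

With the same pressure gradient and density, V_g ∝ 1/f ∝ 1/sin φ.
V₂ = V₁ · sin φ₁ / sin φ₂ = 68.0 × sin 45° / sin 59°
V₂ = 68.0 × 0.7071/0.8572 = 56.1 knots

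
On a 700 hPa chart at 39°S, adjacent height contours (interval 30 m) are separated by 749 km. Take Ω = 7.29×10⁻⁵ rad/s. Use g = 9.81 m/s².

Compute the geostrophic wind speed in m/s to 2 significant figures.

Coriolis parameter at 39°S:
f = 2Ω sin φ = 2 × 7.29×10⁻⁵ × sin 39° = 9.18×10⁻⁵ s⁻¹
Height gradient: |∂Z/∂n| = 30 m / 749000 m = 4.01×10⁻⁵
On a pressure surface, geostrophic balance gives V_g = (g/f)|∂Z/∂n|:
V_g = 9.81 × 4.01×10⁻⁵ / 9.18×10⁻⁵ = 4.28 m/s

4.3 m/s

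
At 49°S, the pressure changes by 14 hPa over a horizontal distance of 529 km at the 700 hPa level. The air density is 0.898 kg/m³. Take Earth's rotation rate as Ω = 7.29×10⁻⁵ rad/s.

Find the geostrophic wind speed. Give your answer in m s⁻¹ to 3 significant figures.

26.8 m s⁻¹

Coriolis parameter at 49°S:
f = 2Ω sin φ = 2 × 7.29×10⁻⁵ × sin 49° = 1.10×10⁻⁴ s⁻¹
Pressure gradient: |∂P/∂n| = 1400 Pa / 529000 m = 2.65×10⁻³ Pa/m
Geostrophic balance (pressure-gradient force = Coriolis force):
V_g = (1/(fρ)) |∂P/∂n| = 2.65×10⁻³ / (1.10×10⁻⁴ × 0.898) = 26.8 m/s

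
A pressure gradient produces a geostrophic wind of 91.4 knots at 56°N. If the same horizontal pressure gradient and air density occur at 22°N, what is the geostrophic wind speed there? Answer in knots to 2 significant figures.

200 knots

With the same pressure gradient and density, V_g ∝ 1/f ∝ 1/sin φ.
V₂ = V₁ · sin φ₁ / sin φ₂ = 91.4 × sin 56° / sin 22°
V₂ = 91.4 × 0.8290/0.3746 = 200 knots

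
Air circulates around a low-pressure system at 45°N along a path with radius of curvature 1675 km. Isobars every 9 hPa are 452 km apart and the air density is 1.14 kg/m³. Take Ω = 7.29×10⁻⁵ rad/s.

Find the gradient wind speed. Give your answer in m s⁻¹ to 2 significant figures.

Coriolis parameter at 45°N:
f = 2Ω sin φ = 2 × 7.29×10⁻⁵ × sin 45° = 1.03×10⁻⁴ s⁻¹
Pressure gradient: |∂P/∂n| = 900 Pa / 452000 m = 1.99×10⁻³ Pa/m
Geostrophic speed: V_g = |∂P/∂n|/(fρ) = 1.99×10⁻³/(1.03×10⁻⁴ × 1.14) = 16.9 m/s
Around a low, centrifugal force acts outward with Coriolis, so pressure-gradient force balances both:
(1/ρ)|∂P/∂n| = fV + V²/R  →  V² + fR·V − fR·V_g = 0
With fR = 1.03×10⁻⁴ × 1675×10³ m = 173 m/s:
V = [−fR + √((fR)² + 4 fR V_g)]/2 = [−173 + √(173² + 4×173×16.9)]/2 = 15.5 m/s
Subgeostrophic (V < V_g = 16.9 m/s), as expected around a low.

16 m s⁻¹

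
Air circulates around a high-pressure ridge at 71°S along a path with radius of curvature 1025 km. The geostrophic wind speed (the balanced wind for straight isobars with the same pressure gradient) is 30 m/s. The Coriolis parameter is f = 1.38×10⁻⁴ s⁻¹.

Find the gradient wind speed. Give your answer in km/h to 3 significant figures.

155 km/h

Around a high, pressure-gradient force acts outward with centrifugal, so Coriolis balances both:
fV = (1/ρ)|∂P/∂n| + V²/R  →  V² − fR·V + fR·V_g = 0
With fR = 1.38×10⁻⁴ × 1025×10³ m = 141 m/s:
V = [fR − √((fR)² − 4 fR V_g)]/2 = [141 − √(141² − 4×141×30)]/2 = 43.2 m/s
Supergeostrophic (V > V_g = 30 m/s), as expected around a high.
Converting: 43.2 m/s × 3.6 = 155 km/h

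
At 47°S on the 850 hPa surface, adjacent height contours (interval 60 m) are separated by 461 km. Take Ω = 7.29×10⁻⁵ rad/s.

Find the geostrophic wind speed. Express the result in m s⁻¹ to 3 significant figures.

Coriolis parameter at 47°S:
f = 2Ω sin φ = 2 × 7.29×10⁻⁵ × sin 47° = 1.07×10⁻⁴ s⁻¹
Height gradient: |∂Z/∂n| = 60 m / 461000 m = 1.30×10⁻⁴
On a pressure surface, geostrophic balance gives V_g = (g/f)|∂Z/∂n|:
V_g = 9.81 × 1.30×10⁻⁴ / 1.07×10⁻⁴ = 12.0 m/s

12.0 m s⁻¹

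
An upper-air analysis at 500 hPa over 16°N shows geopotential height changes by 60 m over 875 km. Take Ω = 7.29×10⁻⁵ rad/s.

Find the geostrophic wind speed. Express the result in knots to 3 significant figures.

Coriolis parameter at 16°N:
f = 2Ω sin φ = 2 × 7.29×10⁻⁵ × sin 16° = 4.02×10⁻⁵ s⁻¹
Height gradient: |∂Z/∂n| = 60 m / 875000 m = 6.86×10⁻⁵
On a pressure surface, geostrophic balance gives V_g = (g/f)|∂Z/∂n|:
V_g = 9.81 × 6.86×10⁻⁵ / 4.02×10⁻⁵ = 16.7 m/s
Converting: 16.7 m/s × 1.944 = 32.5 knots

32.5 knots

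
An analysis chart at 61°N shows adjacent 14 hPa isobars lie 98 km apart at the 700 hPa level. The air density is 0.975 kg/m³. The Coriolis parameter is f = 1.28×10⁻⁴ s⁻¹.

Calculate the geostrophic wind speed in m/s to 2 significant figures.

Pressure gradient: |∂P/∂n| = 1400 Pa / 98000 m = 1.43×10⁻² Pa/m
Geostrophic balance (pressure-gradient force = Coriolis force):
V_g = (1/(fρ)) |∂P/∂n| = 1.43×10⁻² / (1.28×10⁻⁴ × 0.975) = 114 m/s

110 m/s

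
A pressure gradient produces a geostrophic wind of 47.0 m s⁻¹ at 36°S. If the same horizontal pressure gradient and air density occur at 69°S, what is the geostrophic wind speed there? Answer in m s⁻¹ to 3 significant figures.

29.6 m s⁻¹

With the same pressure gradient and density, V_g ∝ 1/f ∝ 1/sin φ.
V₂ = V₁ · sin φ₁ / sin φ₂ = 47.0 × sin 36° / sin 69°
V₂ = 47.0 × 0.5878/0.9336 = 29.6 m s⁻¹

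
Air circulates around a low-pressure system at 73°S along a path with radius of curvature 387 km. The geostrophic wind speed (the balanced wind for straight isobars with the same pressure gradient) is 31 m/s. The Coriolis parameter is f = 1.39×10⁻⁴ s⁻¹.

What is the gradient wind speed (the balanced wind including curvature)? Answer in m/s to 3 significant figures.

Around a low, centrifugal force acts outward with Coriolis, so pressure-gradient force balances both:
(1/ρ)|∂P/∂n| = fV + V²/R  →  V² + fR·V − fR·V_g = 0
With fR = 1.39×10⁻⁴ × 387×10³ m = 53.8 m/s:
V = [−fR + √((fR)² + 4 fR V_g)]/2 = [−53.8 + √(53.8² + 4×53.8×31)]/2 = 22 m/s
Subgeostrophic (V < V_g = 31 m/s), as expected around a low.

22.0 m/s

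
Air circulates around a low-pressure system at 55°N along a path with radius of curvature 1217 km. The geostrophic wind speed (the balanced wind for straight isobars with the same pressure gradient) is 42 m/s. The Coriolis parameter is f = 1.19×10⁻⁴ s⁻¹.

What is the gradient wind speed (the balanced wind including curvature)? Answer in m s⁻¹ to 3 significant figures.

34.0 m s⁻¹

Around a low, centrifugal force acts outward with Coriolis, so pressure-gradient force balances both:
(1/ρ)|∂P/∂n| = fV + V²/R  →  V² + fR·V − fR·V_g = 0
With fR = 1.19×10⁻⁴ × 1217×10³ m = 145 m/s:
V = [−fR + √((fR)² + 4 fR V_g)]/2 = [−145 + √(145² + 4×145×42)]/2 = 34 m/s
Subgeostrophic (V < V_g = 42 m/s), as expected around a low.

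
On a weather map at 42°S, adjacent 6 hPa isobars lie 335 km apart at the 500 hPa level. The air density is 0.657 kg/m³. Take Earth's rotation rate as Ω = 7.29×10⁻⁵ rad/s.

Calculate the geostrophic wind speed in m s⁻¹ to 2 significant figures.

Coriolis parameter at 42°S:
f = 2Ω sin φ = 2 × 7.29×10⁻⁵ × sin 42° = 9.76×10⁻⁵ s⁻¹
Pressure gradient: |∂P/∂n| = 600 Pa / 335000 m = 1.79×10⁻³ Pa/m
Geostrophic balance (pressure-gradient force = Coriolis force):
V_g = (1/(fρ)) |∂P/∂n| = 1.79×10⁻³ / (9.76×10⁻⁵ × 0.657) = 27.9 m/s

28 m s⁻¹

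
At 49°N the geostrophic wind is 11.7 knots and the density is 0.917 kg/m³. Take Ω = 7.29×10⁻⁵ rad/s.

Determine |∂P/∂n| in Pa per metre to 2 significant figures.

6.1×10⁻⁴ Pa/m

Coriolis parameter at 49°N:
f = 2Ω sin φ = 2 × 7.29×10⁻⁵ × sin 49° = 1.10×10⁻⁴ s⁻¹
Wind speed in SI: 11.7 knots = 6.02 m/s
Geostrophic balance rearranged: |∂P/∂n| = f ρ V_g
|∂P/∂n| = 1.10×10⁻⁴ × 0.917 × 6.02 = 6.07×10⁻⁴ Pa/m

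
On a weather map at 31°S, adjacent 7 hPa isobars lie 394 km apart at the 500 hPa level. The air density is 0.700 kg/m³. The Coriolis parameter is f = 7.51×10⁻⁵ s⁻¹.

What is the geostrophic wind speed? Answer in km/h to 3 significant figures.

122 km/h

Pressure gradient: |∂P/∂n| = 700 Pa / 394000 m = 1.78×10⁻³ Pa/m
Geostrophic balance (pressure-gradient force = Coriolis force):
V_g = (1/(fρ)) |∂P/∂n| = 1.78×10⁻³ / (7.51×10⁻⁵ × 0.700) = 33.8 m/s
Converting: 33.8 m/s × 3.6 = 122 km/h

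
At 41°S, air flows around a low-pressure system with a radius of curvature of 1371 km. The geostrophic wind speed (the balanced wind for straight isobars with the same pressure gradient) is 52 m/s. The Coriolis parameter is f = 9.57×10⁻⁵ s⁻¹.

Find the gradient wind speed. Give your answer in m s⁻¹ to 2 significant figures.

Around a low, centrifugal force acts outward with Coriolis, so pressure-gradient force balances both:
(1/ρ)|∂P/∂n| = fV + V²/R  →  V² + fR·V − fR·V_g = 0
With fR = 9.57×10⁻⁵ × 1371×10³ m = 131 m/s:
V = [−fR + √((fR)² + 4 fR V_g)]/2 = [−131 + √(131² + 4×131×52)]/2 = 39.9 m/s
Subgeostrophic (V < V_g = 52 m/s), as expected around a low.

40 m s⁻¹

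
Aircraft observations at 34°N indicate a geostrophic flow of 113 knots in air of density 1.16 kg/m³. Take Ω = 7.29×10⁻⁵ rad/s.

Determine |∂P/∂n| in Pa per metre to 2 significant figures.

5.5×10⁻³ Pa/m

Coriolis parameter at 34°N:
f = 2Ω sin φ = 2 × 7.29×10⁻⁵ × sin 34° = 8.15×10⁻⁵ s⁻¹
Wind speed in SI: 113 knots = 58.1 m/s
Geostrophic balance rearranged: |∂P/∂n| = f ρ V_g
|∂P/∂n| = 8.15×10⁻⁵ × 1.16 × 58.1 = 5.50×10⁻³ Pa/m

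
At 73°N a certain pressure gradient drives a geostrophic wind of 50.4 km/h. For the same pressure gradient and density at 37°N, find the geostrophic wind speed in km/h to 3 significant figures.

80.1 km/h

With the same pressure gradient and density, V_g ∝ 1/f ∝ 1/sin φ.
V₂ = V₁ · sin φ₁ / sin φ₂ = 50.4 × sin 73° / sin 37°
V₂ = 50.4 × 0.9563/0.6018 = 80.1 km/h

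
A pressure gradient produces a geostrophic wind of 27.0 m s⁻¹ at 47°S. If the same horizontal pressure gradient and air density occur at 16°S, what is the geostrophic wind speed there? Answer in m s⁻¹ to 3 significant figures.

With the same pressure gradient and density, V_g ∝ 1/f ∝ 1/sin φ.
V₂ = V₁ · sin φ₁ / sin φ₂ = 27.0 × sin 47° / sin 16°
V₂ = 27.0 × 0.7314/0.2756 = 71.6 m s⁻¹

71.6 m s⁻¹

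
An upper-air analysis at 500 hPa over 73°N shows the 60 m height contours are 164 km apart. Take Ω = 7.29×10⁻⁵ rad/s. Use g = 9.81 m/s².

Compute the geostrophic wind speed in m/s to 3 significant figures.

Coriolis parameter at 73°N:
f = 2Ω sin φ = 2 × 7.29×10⁻⁵ × sin 73° = 1.39×10⁻⁴ s⁻¹
Height gradient: |∂Z/∂n| = 60 m / 164000 m = 3.66×10⁻⁴
On a pressure surface, geostrophic balance gives V_g = (g/f)|∂Z/∂n|:
V_g = 9.81 × 3.66×10⁻⁴ / 1.39×10⁻⁴ = 25.7 m/s

25.7 m/s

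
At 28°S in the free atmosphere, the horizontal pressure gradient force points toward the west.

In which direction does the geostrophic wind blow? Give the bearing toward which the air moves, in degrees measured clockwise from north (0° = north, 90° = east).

The pressure-gradient force points toward the west (bearing 270°).
Geostrophic balance: in the Southern Hemisphere the Coriolis force deflects motion to the left, so the geostrophic wind blows 90° to the left of the pressure-gradient force (low pressure on the right).
Rotating 270° by 90° counterclockwise gives 180° — the wind blows toward the south.

180°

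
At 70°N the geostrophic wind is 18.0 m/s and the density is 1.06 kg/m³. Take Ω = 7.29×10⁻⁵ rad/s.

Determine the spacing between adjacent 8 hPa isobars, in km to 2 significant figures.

310 km

Coriolis parameter at 70°N:
f = 2Ω sin φ = 2 × 7.29×10⁻⁵ × sin 70° = 1.37×10⁻⁴ s⁻¹
Geostrophic balance rearranged: |∂P/∂n| = f ρ V_g
|∂P/∂n| = 1.37×10⁻⁴ × 1.06 × 18.0 = 2.61×10⁻³ Pa/m
Isobar spacing: Δn = ΔP/|∂P/∂n| = 800 Pa / 2.61×10⁻³ Pa/m = 306033 m ≈ 310 km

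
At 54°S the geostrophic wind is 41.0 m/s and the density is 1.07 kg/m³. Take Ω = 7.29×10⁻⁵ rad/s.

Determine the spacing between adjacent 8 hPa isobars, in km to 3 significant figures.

155 km

Coriolis parameter at 54°S:
f = 2Ω sin φ = 2 × 7.29×10⁻⁵ × sin 54° = 1.18×10⁻⁴ s⁻¹
Geostrophic balance rearranged: |∂P/∂n| = f ρ V_g
|∂P/∂n| = 1.18×10⁻⁴ × 1.07 × 41.0 = 5.17×10⁻³ Pa/m
Isobar spacing: Δn = ΔP/|∂P/∂n| = 800 Pa / 5.17×10⁻³ Pa/m = 154599 m ≈ 155 km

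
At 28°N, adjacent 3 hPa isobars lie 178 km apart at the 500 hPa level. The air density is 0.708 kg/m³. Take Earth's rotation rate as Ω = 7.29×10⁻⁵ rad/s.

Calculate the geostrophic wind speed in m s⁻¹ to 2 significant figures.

Coriolis parameter at 28°N:
f = 2Ω sin φ = 2 × 7.29×10⁻⁵ × sin 28° = 6.84×10⁻⁵ s⁻¹
Pressure gradient: |∂P/∂n| = 300 Pa / 178000 m = 1.69×10⁻³ Pa/m
Geostrophic balance (pressure-gradient force = Coriolis force):
V_g = (1/(fρ)) |∂P/∂n| = 1.69×10⁻³ / (6.84×10⁻⁵ × 0.708) = 34.8 m/s

35 m s⁻¹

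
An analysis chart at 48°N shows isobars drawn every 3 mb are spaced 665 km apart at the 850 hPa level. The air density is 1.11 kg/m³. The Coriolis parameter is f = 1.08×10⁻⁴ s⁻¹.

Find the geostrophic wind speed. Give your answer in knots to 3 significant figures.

7.32 knots

Pressure gradient: |∂P/∂n| = 300 Pa / 665000 m = 4.51×10⁻⁴ Pa/m
Geostrophic balance (pressure-gradient force = Coriolis force):
V_g = (1/(fρ)) |∂P/∂n| = 4.51×10⁻⁴ / (1.08×10⁻⁴ × 1.11) = 3.76 m/s
Converting: 3.76 m/s × 1.944 = 7.32 knots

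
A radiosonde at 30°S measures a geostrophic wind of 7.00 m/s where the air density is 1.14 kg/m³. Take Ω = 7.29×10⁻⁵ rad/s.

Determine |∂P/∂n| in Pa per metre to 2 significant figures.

5.8×10⁻⁴ Pa/m

Coriolis parameter at 30°S:
f = 2Ω sin φ = 2 × 7.29×10⁻⁵ × sin 30° = 7.29×10⁻⁵ s⁻¹
Geostrophic balance rearranged: |∂P/∂n| = f ρ V_g
|∂P/∂n| = 7.29×10⁻⁵ × 1.14 × 7.00 = 5.82×10⁻⁴ Pa/m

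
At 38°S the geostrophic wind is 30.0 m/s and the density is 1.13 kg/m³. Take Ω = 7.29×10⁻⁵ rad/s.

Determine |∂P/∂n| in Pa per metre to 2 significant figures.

Coriolis parameter at 38°S:
f = 2Ω sin φ = 2 × 7.29×10⁻⁵ × sin 38° = 8.98×10⁻⁵ s⁻¹
Geostrophic balance rearranged: |∂P/∂n| = f ρ V_g
|∂P/∂n| = 8.98×10⁻⁵ × 1.13 × 30.0 = 3.04×10⁻³ Pa/m

3.0×10⁻³ Pa/m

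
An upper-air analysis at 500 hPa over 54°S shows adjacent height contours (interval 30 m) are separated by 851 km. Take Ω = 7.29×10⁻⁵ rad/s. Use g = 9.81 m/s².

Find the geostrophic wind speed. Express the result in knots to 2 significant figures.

5.7 knots

Coriolis parameter at 54°S:
f = 2Ω sin φ = 2 × 7.29×10⁻⁵ × sin 54° = 1.18×10⁻⁴ s⁻¹
Height gradient: |∂Z/∂n| = 30 m / 851000 m = 3.53×10⁻⁵
On a pressure surface, geostrophic balance gives V_g = (g/f)|∂Z/∂n|:
V_g = 9.81 × 3.53×10⁻⁵ / 1.18×10⁻⁴ = 2.93 m/s
Converting: 2.93 m/s × 1.944 = 5.7 knots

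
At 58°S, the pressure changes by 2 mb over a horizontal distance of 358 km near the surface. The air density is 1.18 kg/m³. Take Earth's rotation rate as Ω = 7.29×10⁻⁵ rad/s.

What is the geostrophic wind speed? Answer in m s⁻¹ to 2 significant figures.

Coriolis parameter at 58°S:
f = 2Ω sin φ = 2 × 7.29×10⁻⁵ × sin 58° = 1.24×10⁻⁴ s⁻¹
Pressure gradient: |∂P/∂n| = 200 Pa / 358000 m = 5.59×10⁻⁴ Pa/m
Geostrophic balance (pressure-gradient force = Coriolis force):
V_g = (1/(fρ)) |∂P/∂n| = 5.59×10⁻⁴ / (1.24×10⁻⁴ × 1.18) = 3.83 m/s

3.8 m s⁻¹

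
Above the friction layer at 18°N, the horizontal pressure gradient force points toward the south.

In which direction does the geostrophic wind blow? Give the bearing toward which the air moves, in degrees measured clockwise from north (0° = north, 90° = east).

The pressure-gradient force points toward the south (bearing 180°).
Geostrophic balance: in the Northern Hemisphere the Coriolis force deflects motion to the right, so the geostrophic wind blows 90° to the right of the pressure-gradient force (low pressure on the left).
Rotating 180° by 90° clockwise gives 270° — the wind blows toward the west.

270°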